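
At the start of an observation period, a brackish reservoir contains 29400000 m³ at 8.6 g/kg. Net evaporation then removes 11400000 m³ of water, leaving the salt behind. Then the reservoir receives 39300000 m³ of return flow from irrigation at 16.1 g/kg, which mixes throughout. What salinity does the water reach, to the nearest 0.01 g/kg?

After evaporation: salt = 29,400,000×8.6 = 252,840,000; volume = 29,400,000 − 11,400,000 = 18,000,000 m³
After mixing: salt = 252,840,000 + 39,300,000×16.1 = 885,570,000; volume = 18,000,000 + 39,300,000 = 57,300,000 m³
S = 885,570,000 / 57,300,000 = 15.455 g/kg

15.45 g/kg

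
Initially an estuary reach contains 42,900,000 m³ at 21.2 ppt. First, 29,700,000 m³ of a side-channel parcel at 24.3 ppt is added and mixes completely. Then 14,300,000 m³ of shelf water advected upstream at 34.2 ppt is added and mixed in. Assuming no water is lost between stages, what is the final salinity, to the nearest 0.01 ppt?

By conservation of dissolved salt,
Initial salt = 42,900,000×21.2 = 909,480,000
After stage 1: salt = 909,480,000 + 29,700,000×24.3 = 1,631,190,000; volume = 72,600,000 m³; S = 22.468 ppt
After stage 2: salt = 1,631,190,000 + 14,300,000×34.2 = 2,120,250,000; volume = 86,900,000 m³
S = 2,120,250,000 / 86,900,000 = 24.3987 ppt

24.40 ppt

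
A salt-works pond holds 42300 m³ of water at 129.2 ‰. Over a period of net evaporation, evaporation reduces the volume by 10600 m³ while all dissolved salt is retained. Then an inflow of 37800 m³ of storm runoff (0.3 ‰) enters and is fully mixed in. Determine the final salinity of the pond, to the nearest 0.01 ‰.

After evaporation: salt = 42,300×129.2 = 5,465,160; volume = 42,300 − 10,600 = 31,700 m³
After mixing: salt = 5,465,160 + 37,800×0.3 = 5,476,500; volume = 31,700 + 37,800 = 69,500 m³
S = 5,476,500 / 69,500 = 78.7986 ‰

78.80 ‰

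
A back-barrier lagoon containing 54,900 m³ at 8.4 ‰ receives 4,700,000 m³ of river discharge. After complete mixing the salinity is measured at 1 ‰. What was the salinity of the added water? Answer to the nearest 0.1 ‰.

0.9 ‰

Salt balance: 54,900×8.4 + 4,700,000×S = 4,754,900×1
461,160 + 4,700,000·S = 4,754,900
S = (4,754,900 − 461,160) / 4,700,000 = 0.9136 ‰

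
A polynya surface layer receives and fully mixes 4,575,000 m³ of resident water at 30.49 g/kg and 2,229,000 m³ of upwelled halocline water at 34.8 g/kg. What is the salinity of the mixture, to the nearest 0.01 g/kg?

31.90 g/kg

Salt balance:
salt = 4,575,000×30.49 + 2,229,000×34.8 = 139,491,750 + 77,569,200 = 217,060,950
volume = 4,575,000 + 2,229,000 = 6,804,000 m³
S = 217,060,950 / 6,804,000 = 31.902 g/kg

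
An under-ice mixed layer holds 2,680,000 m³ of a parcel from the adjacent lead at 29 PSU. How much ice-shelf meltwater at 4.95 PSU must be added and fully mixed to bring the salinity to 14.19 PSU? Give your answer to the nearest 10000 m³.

4300000 m³

Salt balance: 2,680,000×29 + V×4.95 = (2,680,000+V)×14.19
77,720,000 + 4.95V = 38,029,200 + 14.19V
39,690,800 = 9.24V
V = 4,295,541.13 m³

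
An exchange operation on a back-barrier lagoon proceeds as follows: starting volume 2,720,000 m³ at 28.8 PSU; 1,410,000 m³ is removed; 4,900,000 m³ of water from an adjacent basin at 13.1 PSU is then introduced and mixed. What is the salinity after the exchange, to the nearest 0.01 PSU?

Remaining after removal: 1,310,000 m³ at 28.8 PSU (salt = 37,728,000)
After addition: salt = 37,728,000 + 4,900,000×13.1 = 101,918,000; volume = 6,210,000 m³
S = 101,918,000 / 6,210,000 = 16.4119 PSU

16.41 PSU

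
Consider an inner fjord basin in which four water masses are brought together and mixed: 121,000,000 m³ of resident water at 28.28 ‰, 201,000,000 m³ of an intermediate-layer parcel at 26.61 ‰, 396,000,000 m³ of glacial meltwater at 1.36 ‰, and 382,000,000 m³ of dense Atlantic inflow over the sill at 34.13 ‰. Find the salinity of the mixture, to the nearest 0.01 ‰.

Salt balance:
salt = 121,000,000×28.28 + 201,000,000×26.61 + 396,000,000×1.36 + 382,000,000×34.13 = 3,421,880,000 + 5,348,610,000 + 538,560,000 + 13,037,660,000 = 22,346,710,000
volume = 121,000,000 + 201,000,000 + 396,000,000 + 382,000,000 = 1,100,000,000 m³
S = 22,346,710,000 / 1,100,000,000 = 20.3152 ‰

20.32 ‰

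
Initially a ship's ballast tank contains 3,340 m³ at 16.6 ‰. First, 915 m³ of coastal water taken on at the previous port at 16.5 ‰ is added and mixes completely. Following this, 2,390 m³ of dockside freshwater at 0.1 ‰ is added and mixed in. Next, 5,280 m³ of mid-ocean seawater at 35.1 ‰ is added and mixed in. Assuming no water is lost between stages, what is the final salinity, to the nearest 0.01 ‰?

Salt balance:
Initial salt = 3,340×16.6 = 55,444
After stage 1: salt = 55,444 + 915×16.5 = 70,541.5; volume = 4,255 m³; S = 16.578 ‰
After stage 2: salt = 70,541.5 + 2,390×0.1 = 70,780.5; volume = 6,645 m³; S = 10.652 ‰
After stage 3: salt = 70,780.5 + 5,280×35.1 = 256,108.5; volume = 11,925 m³
S = 256,108.5 / 11,925 = 21.4766 ‰

21.48 ‰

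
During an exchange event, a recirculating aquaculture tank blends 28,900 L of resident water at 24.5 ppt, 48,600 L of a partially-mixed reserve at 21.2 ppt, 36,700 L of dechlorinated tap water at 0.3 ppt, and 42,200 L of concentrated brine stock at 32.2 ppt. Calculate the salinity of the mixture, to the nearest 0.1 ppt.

19.9 ppt

By conservation of dissolved salt,
salt = 28,900×24.5 + 48,600×21.2 + 36,700×0.3 + 42,200×32.2 = 708,050 + 1,030,320 + 11,010 + 1,358,840 = 3,108,220
volume = 28,900 + 48,600 + 36,700 + 42,200 = 156,400 L
S = 3,108,220 / 156,400 = 19.874 ppt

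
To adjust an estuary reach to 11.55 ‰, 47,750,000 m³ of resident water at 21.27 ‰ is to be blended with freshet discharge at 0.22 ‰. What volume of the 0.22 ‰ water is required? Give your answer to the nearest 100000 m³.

Salt balance: 47,750,000×21.27 + V×0.22 = (47,750,000+V)×11.55
1,015,642,500 + 0.22V = 551,512,500 + 11.55V
464,130,000 = 11.33V
V = 40,964,695.5 m³

41000000 m³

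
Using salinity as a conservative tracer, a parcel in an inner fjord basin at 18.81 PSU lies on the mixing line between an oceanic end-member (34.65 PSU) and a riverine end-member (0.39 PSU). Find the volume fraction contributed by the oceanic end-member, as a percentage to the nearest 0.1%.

53.8%

Let g be the oceanic fraction. Salt balance per unit volume:
g×34.65 + (1−g)×0.39 = 18.81
g = (18.81 − 0.39) / (34.65 − 0.39) = 18.42/34.26 = 0.5377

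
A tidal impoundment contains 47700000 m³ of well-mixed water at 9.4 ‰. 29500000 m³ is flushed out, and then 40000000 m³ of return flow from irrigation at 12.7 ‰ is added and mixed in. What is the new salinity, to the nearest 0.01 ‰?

11.67 ‰

Remaining after removal: 18,200,000 m³ at 9.4 ‰ (salt = 171,080,000)
After addition: salt = 171,080,000 + 40,000,000×12.7 = 679,080,000; volume = 58,200,000 m³
S = 679,080,000 / 58,200,000 = 11.668 ‰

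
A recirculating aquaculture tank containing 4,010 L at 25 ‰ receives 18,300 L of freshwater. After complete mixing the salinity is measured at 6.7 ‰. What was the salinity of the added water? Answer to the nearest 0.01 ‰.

2.69 ‰

Salt balance: 4,010×25 + 18,300×S = 22,310×6.7
100,250 + 18,300·S = 149,477
S = (149,477 − 100,250) / 18,300 = 2.69 ‰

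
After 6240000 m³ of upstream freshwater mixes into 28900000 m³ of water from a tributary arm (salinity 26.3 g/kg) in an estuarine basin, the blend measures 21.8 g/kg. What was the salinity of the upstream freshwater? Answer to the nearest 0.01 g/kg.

0.96 g/kg

Salt balance: 28,900,000×26.3 + 6,240,000×S = 35,140,000×21.8
760,070,000 + 6,240,000·S = 766,052,000
S = (766,052,000 − 760,070,000) / 6,240,000 = 0.9587 g/kg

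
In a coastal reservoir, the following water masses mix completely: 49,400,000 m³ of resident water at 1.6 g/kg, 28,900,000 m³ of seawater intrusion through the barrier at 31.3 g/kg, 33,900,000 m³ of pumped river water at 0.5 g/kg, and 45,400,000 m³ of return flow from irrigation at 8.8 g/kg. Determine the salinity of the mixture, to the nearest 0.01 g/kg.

Total salt / total volume:
salt = 49,400,000×1.6 + 28,900,000×31.3 + 33,900,000×0.5 + 45,400,000×8.8 = 79,040,000 + 904,570,000 + 16,950,000 + 399,520,000 = 1,400,080,000
volume = 49,400,000 + 28,900,000 + 33,900,000 + 45,400,000 = 157,600,000 m³
S = 1,400,080,000 / 157,600,000 = 8.8838 g/kg

8.88 g/kg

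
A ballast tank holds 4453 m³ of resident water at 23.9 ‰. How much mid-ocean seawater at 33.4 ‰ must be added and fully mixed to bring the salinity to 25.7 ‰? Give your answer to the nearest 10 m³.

1040 m³

Salt balance: 4,453×23.9 + V×33.4 = (4,453+V)×25.7
106,426.7 + 33.4V = 114,442.1 + 25.7V
8,015.4 = 7.7V
V = 1,040.96 m³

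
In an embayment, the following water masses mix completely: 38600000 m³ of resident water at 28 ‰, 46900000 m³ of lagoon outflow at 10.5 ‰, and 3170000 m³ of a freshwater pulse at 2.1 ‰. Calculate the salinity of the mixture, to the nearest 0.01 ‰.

17.82 ‰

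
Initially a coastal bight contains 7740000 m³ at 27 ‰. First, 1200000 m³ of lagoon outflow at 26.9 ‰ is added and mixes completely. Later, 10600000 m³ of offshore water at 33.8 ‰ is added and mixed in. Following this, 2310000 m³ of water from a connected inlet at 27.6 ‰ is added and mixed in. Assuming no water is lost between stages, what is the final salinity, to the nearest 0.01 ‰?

30.36 ‰

Salt balance:
Initial salt = 7,740,000×27 = 208,980,000
After stage 1: salt = 208,980,000 + 1,200,000×26.9 = 241,260,000; volume = 8,940,000 m³; S = 26.987 ‰
After stage 2: salt = 241,260,000 + 10,600,000×33.8 = 599,540,000; volume = 19,540,000 m³; S = 30.683 ‰
After stage 3: salt = 599,540,000 + 2,310,000×27.6 = 663,296,000; volume = 21,850,000 m³
S = 663,296,000 / 21,850,000 = 30.3568 ‰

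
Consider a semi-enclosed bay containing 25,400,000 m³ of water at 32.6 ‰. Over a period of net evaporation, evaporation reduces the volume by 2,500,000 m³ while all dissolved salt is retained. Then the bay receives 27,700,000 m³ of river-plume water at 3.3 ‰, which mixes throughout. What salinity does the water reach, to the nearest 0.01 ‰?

18.17 ‰

After evaporation: salt = 25,400,000×32.6 = 828,040,000; volume = 25,400,000 − 2,500,000 = 22,900,000 m³
After mixing: salt = 828,040,000 + 27,700,000×3.3 = 919,450,000; volume = 22,900,000 + 27,700,000 = 50,600,000 m³
S = 919,450,000 / 50,600,000 = 18.1709 ‰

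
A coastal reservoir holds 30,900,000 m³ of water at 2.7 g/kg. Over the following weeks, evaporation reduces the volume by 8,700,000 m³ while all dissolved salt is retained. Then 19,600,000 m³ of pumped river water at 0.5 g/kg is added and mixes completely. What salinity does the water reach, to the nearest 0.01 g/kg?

2.23 g/kg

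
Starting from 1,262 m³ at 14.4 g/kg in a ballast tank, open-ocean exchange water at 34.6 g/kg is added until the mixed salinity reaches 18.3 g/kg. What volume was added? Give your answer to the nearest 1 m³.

302 m³

Salt balance: 1,262×14.4 + V×34.6 = (1,262+V)×18.3
18,172.8 + 34.6V = 23,094.6 + 18.3V
4,921.8 = 16.3V
V = 301.95 m³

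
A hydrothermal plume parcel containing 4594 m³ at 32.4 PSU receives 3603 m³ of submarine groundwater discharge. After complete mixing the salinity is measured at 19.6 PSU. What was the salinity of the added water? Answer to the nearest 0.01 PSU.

Salt balance: 4,594×32.4 + 3,603×S = 8,197×19.6
148,845.6 + 3,603·S = 160,661.2
S = (160,661.2 − 148,845.6) / 3,603 = 3.2794 PSU

3.28 PSU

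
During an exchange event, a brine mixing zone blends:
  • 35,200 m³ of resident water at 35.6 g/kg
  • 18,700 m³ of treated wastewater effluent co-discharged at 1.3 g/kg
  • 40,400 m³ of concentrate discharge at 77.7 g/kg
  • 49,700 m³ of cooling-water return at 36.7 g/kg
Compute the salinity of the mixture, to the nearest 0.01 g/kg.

Mass of salt is conserved:
salt = 35,200×35.6 + 18,700×1.3 + 40,400×77.7 + 49,700×36.7 = 1,253,120 + 24,310 + 3,139,080 + 1,823,990 = 6,240,500
volume = 35,200 + 18,700 + 40,400 + 49,700 = 144,000 m³
S = 6,240,500 / 144,000 = 43.3368 g/kg

43.34 g/kg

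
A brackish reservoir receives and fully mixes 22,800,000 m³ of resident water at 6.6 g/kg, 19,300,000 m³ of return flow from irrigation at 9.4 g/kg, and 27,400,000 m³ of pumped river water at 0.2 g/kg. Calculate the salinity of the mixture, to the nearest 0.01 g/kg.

Mass of salt is conserved:
salt = 22,800,000×6.6 + 19,300,000×9.4 + 27,400,000×0.2 = 150,480,000 + 181,420,000 + 5,480,000 = 337,380,000
volume = 22,800,000 + 19,300,000 + 27,400,000 = 69,500,000 m³
S = 337,380,000 / 69,500,000 = 4.8544 g/kg

4.85 g/kg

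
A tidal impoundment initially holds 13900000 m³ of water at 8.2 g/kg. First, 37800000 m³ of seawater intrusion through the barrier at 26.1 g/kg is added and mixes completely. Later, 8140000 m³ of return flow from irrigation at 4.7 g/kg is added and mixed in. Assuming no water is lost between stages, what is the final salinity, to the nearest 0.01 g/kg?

19.03 g/kg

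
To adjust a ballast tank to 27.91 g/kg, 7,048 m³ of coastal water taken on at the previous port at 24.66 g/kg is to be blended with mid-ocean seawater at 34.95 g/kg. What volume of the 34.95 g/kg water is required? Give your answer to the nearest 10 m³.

Salt balance: 7,048×24.66 + V×34.95 = (7,048+V)×27.91
173,803.68 + 34.95V = 196,709.68 + 27.91V
22,906 = 7.04V
V = 3,253.69 m³

3250 m³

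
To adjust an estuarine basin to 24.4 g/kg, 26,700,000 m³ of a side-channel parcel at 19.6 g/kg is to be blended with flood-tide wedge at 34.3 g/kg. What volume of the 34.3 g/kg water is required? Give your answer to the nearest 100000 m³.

Salt balance: 26,700,000×19.6 + V×34.3 = (26,700,000+V)×24.4
523,320,000 + 34.3V = 651,480,000 + 24.4V
128,160,000 = 9.9V
V = 12,945,454.55 m³

12900000 m³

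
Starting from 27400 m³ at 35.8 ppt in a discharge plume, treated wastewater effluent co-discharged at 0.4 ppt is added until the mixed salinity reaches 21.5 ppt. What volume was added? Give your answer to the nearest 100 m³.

18600 m³

Salt balance: 27,400×35.8 + V×0.4 = (27,400+V)×21.5
980,920 + 0.4V = 589,100 + 21.5V
391,820 = 21.1V
V = 18,569.67 m³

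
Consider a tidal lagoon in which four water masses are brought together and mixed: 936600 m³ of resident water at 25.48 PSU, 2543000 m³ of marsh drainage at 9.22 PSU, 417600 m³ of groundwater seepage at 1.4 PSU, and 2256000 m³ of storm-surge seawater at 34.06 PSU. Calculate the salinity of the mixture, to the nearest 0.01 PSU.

20.27 PSU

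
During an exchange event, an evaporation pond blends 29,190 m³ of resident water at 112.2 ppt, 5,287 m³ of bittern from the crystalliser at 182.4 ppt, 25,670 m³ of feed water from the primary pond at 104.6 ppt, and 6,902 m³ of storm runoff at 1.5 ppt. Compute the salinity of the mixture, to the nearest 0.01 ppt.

Weighted by volume,
salt = 29,190×112.2 + 5,287×182.4 + 25,670×104.6 + 6,902×1.5 = 3,275,118 + 964,348.8 + 2,685,082 + 10,353 = 6,934,901.8
volume = 29,190 + 5,287 + 25,670 + 6,902 = 67,049 m³
S = 6,934,901.8 / 67,049 = 103.4304 ppt

103.43 ppt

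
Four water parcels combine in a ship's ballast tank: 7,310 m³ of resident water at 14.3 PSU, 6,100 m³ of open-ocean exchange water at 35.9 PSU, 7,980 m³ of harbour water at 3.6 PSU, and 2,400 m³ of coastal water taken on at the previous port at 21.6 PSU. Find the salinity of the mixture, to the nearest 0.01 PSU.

16.99 PSU

Conserving salt mass:
salt = 7,310×14.3 + 6,100×35.9 + 7,980×3.6 + 2,400×21.6 = 104,533 + 218,990 + 28,728 + 51,840 = 404,091
volume = 7,310 + 6,100 + 7,980 + 2,400 = 23,790 m³
S = 404,091 / 23,790 = 16.9858 PSU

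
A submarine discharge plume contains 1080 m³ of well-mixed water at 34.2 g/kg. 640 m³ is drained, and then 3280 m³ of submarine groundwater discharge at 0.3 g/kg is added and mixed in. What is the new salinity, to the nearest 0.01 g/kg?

4.31 g/kg

Remaining after removal: 440 m³ at 34.2 g/kg (salt = 15,048)
After addition: salt = 15,048 + 3,280×0.3 = 16,032; volume = 3,720 m³
S = 16,032 / 3,720 = 4.3097 g/kg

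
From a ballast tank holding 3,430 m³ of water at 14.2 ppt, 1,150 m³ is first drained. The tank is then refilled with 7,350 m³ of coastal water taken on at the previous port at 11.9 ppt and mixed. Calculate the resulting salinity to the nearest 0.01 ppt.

12.44 ppt

Remaining after removal: 2,280 m³ at 14.2 ppt (salt = 32,376)
After addition: salt = 32,376 + 7,350×11.9 = 119,841; volume = 9,630 m³
S = 119,841 / 9,630 = 12.4445 ppt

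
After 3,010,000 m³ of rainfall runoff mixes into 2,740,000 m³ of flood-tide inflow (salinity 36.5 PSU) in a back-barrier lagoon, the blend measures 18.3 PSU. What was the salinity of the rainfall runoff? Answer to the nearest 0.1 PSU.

1.7 PSU

Salt balance: 2,740,000×36.5 + 3,010,000×S = 5,750,000×18.3
100,010,000 + 3,010,000·S = 105,225,000
S = (105,225,000 − 100,010,000) / 3,010,000 = 1.7326 PSU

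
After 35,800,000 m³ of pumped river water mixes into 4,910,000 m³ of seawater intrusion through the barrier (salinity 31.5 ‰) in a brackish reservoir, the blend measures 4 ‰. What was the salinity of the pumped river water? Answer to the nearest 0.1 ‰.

0.2 ‰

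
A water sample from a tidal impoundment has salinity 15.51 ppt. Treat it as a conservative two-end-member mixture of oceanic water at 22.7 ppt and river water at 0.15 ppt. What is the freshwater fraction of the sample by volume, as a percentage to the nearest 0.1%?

31.9%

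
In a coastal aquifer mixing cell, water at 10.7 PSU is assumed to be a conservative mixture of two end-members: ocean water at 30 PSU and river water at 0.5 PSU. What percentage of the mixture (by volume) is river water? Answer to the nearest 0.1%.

Let f be the freshwater fraction. Salt balance per unit volume:
f×0.5 + (1−f)×30 = 10.7
f = (30 − 10.7) / (30 − 0.5) = 19.3/29.5 = 0.6542

65.4%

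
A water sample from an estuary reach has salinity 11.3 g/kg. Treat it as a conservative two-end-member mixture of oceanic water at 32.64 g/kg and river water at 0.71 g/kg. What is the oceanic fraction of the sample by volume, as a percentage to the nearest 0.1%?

33.2%

Let g be the oceanic fraction. Salt balance per unit volume:
g×32.64 + (1−g)×0.71 = 11.3
g = (11.3 − 0.71) / (32.64 − 0.71) = 10.59/31.93 = 0.3317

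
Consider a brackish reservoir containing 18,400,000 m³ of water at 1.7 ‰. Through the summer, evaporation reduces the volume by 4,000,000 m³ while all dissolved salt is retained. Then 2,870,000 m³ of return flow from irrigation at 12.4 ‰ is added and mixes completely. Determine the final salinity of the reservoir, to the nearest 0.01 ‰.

After evaporation: salt = 18,400,000×1.7 = 31,280,000; volume = 18,400,000 − 4,000,000 = 14,400,000 m³
After mixing: salt = 31,280,000 + 2,870,000×12.4 = 66,868,000; volume = 14,400,000 + 2,870,000 = 17,270,000 m³
S = 66,868,000 / 17,270,000 = 3.8719 ‰

3.87 ‰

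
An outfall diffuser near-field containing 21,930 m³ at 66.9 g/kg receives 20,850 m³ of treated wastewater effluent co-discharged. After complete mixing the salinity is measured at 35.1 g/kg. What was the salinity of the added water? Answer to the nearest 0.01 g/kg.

Salt balance: 21,930×66.9 + 20,850×S = 42,780×35.1
1,467,117 + 20,850·S = 1,501,578
S = (1,501,578 − 1,467,117) / 20,850 = 1.6528 g/kg

1.65 g/kg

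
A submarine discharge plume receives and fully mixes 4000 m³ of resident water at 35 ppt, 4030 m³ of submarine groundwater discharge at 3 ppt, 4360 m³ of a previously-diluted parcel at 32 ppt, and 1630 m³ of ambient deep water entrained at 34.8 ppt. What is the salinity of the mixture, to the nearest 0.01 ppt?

24.85 ppt

Weighted by volume,
salt = 4,000×35 + 4,030×3 + 4,360×32 + 1,630×34.8 = 140,000 + 12,090 + 139,520 + 56,724 = 348,334
volume = 4,000 + 4,030 + 4,360 + 1,630 = 14,020 m³
S = 348,334 / 14,020 = 24.8455 ppt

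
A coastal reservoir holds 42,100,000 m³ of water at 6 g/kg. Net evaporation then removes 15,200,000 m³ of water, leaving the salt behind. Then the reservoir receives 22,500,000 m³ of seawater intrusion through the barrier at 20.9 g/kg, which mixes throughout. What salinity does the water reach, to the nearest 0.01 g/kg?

After evaporation: salt = 42,100,000×6 = 252,600,000; volume = 42,100,000 − 15,200,000 = 26,900,000 m³
After mixing: salt = 252,600,000 + 22,500,000×20.9 = 722,850,000; volume = 26,900,000 + 22,500,000 = 49,400,000 m³
S = 722,850,000 / 49,400,000 = 14.6326 g/kg

14.63 g/kg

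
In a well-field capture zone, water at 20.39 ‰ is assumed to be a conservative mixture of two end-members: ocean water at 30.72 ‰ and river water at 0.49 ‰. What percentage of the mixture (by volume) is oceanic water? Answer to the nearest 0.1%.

Let g be the oceanic fraction. Salt balance per unit volume:
g×30.72 + (1−g)×0.49 = 20.39
g = (20.39 − 0.49) / (30.72 − 0.49) = 19.9/30.23 = 0.6583

65.8%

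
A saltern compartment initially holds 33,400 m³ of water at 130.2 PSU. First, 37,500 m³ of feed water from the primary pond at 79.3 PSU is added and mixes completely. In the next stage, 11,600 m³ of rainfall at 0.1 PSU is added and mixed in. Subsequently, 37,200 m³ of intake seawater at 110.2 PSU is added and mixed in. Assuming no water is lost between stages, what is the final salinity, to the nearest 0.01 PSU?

95.43 PSU

Total salt / total volume:
Initial salt = 33,400×130.2 = 4,348,680
After stage 1: salt = 4,348,680 + 37,500×79.3 = 7,322,430; volume = 70,900 m³; S = 103.278 PSU
After stage 2: salt = 7,322,430 + 11,600×0.1 = 7,323,590; volume = 82,500 m³; S = 88.771 PSU
After stage 3: salt = 7,323,590 + 37,200×110.2 = 11,423,030; volume = 119,700 m³
S = 11,423,030 / 119,700 = 95.4305 PSU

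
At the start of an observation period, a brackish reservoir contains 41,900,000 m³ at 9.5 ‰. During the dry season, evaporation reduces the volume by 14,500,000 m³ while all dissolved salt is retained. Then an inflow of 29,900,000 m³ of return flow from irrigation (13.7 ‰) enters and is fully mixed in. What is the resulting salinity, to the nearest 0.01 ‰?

After evaporation: salt = 41,900,000×9.5 = 398,050,000; volume = 41,900,000 − 14,500,000 = 27,400,000 m³
After mixing: salt = 398,050,000 + 29,900,000×13.7 = 807,680,000; volume = 27,400,000 + 29,900,000 = 57,300,000 m³
S = 807,680,000 / 57,300,000 = 14.0956 ‰

14.10 ‰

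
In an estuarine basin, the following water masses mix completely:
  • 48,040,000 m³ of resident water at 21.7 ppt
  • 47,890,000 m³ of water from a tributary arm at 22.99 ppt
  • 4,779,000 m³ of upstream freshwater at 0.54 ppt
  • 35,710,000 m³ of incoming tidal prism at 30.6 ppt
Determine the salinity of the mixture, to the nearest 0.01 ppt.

Total salt / total volume:
salt = 48,040,000×21.7 + 47,890,000×22.99 + 4,779,000×0.54 + 35,710,000×30.6 = 1,042,468,000 + 1,100,991,100 + 2,580,660 + 1,092,726,000 = 3,238,765,760
volume = 48,040,000 + 47,890,000 + 4,779,000 + 35,710,000 = 136,419,000 m³
S = 3,238,765,760 / 136,419,000 = 23.7413 ppt

23.74 ppt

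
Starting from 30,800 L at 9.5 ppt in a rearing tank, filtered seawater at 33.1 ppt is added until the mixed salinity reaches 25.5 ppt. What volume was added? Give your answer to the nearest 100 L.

Salt balance: 30,800×9.5 + V×33.1 = (30,800+V)×25.5
292,600 + 33.1V = 785,400 + 25.5V
492,800 = 7.6V
V = 64,842.11 L

64800 L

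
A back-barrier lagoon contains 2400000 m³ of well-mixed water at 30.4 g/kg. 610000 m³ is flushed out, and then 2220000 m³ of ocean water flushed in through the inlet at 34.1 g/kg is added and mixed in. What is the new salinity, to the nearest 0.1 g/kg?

32.4 g/kg

Remaining after removal: 1,790,000 m³ at 30.4 g/kg (salt = 54,416,000)
After addition: salt = 54,416,000 + 2,220,000×34.1 = 130,118,000; volume = 4,010,000 m³
S = 130,118,000 / 4,010,000 = 32.4484 g/kg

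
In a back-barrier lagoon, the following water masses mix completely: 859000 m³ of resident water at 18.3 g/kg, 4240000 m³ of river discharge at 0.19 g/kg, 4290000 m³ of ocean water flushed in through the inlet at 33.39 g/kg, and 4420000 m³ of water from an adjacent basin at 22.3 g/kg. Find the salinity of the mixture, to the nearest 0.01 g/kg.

18.71 g/kg

Salt balance:
salt = 859,000×18.3 + 4,240,000×0.19 + 4,290,000×33.39 + 4,420,000×22.3 = 15,719,700 + 805,600 + 143,243,100 + 98,566,000 = 258,334,400
volume = 859,000 + 4,240,000 + 4,290,000 + 4,420,000 = 13,809,000 m³
S = 258,334,400 / 13,809,000 = 18.7077 g/kg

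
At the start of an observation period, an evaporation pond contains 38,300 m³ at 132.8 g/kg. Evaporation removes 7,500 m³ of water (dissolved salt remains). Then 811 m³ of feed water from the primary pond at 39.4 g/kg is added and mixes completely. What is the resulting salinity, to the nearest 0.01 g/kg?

After evaporation: salt = 38,300×132.8 = 5,086,240; volume = 38,300 − 7,500 = 30,800 m³
After mixing: salt = 5,086,240 + 811×39.4 = 5,118,193.4; volume = 30,800 + 811 = 31,611 m³
S = 5,118,193.4 / 31,611 = 161.9118 g/kg

161.91 g/kg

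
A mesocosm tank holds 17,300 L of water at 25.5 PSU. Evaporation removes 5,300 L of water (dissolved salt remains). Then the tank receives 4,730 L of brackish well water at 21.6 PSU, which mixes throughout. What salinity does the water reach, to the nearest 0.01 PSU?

32.48 PSU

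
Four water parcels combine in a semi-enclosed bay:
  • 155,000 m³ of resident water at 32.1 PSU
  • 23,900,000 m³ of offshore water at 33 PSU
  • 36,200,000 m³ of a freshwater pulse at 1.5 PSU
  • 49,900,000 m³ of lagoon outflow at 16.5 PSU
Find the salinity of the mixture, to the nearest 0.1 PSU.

15.2 PSU

By conservation of dissolved salt,
salt = 155,000×32.1 + 23,900,000×33 + 36,200,000×1.5 + 49,900,000×16.5 = 4,975,500 + 788,700,000 + 54,300,000 + 823,350,000 = 1,671,325,500
volume = 155,000 + 23,900,000 + 36,200,000 + 49,900,000 = 110,155,000 m³
S = 1,671,325,500 / 110,155,000 = 15.172 PSU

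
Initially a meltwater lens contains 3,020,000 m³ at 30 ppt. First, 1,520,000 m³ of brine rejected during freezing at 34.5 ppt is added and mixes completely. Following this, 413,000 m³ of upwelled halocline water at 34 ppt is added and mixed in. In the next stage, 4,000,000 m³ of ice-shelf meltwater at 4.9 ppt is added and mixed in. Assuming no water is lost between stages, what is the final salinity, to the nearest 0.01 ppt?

19.73 ppt

Salt balance:
Initial salt = 3,020,000×30 = 90,600,000
After stage 1: salt = 90,600,000 + 1,520,000×34.5 = 143,040,000; volume = 4,540,000 m³; S = 31.507 ppt
After stage 2: salt = 143,040,000 + 413,000×34 = 157,082,000; volume = 4,953,000 m³; S = 31.715 ppt
After stage 3: salt = 157,082,000 + 4,000,000×4.9 = 176,682,000; volume = 8,953,000 m³
S = 176,682,000 / 8,953,000 = 19.7344 ppt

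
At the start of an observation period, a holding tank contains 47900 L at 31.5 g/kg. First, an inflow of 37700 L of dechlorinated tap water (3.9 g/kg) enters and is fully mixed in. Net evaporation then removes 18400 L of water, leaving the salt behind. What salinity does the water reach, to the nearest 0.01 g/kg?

24.64 g/kg

After mixing: salt = 47,900×31.5 + 37,700×3.9 = 1,655,880; volume = 85,600 L
After evaporation: salt unchanged = 1,655,880; volume = 85,600 − 18,400 = 67,200 L
S = 1,655,880 / 67,200 = 24.6411 g/kg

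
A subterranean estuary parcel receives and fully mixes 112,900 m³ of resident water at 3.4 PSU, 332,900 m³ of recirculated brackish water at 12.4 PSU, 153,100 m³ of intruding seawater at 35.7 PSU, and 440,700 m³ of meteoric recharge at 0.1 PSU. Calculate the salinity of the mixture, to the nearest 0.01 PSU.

Mass of salt is conserved:
salt = 112,900×3.4 + 332,900×12.4 + 153,100×35.7 + 440,700×0.1 = 383,860 + 4,127,960 + 5,465,670 + 44,070 = 10,021,560
volume = 112,900 + 332,900 + 153,100 + 440,700 = 1,039,600 m³
S = 10,021,560 / 1,039,600 = 9.6398 PSU

9.64 PSU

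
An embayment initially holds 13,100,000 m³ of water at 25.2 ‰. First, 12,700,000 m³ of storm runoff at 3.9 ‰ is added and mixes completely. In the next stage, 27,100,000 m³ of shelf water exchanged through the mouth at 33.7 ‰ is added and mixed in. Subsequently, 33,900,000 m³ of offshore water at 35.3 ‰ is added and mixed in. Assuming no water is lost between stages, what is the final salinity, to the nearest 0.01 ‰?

28.68 ‰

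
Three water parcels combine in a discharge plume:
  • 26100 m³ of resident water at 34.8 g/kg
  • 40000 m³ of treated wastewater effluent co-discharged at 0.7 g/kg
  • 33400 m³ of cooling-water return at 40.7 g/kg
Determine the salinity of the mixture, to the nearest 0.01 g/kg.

23.07 g/kg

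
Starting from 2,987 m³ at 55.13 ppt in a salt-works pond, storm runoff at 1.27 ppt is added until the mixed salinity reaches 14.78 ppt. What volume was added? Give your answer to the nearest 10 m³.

Salt balance: 2,987×55.13 + V×1.27 = (2,987+V)×14.78
164,673.31 + 1.27V = 44,147.86 + 14.78V
120,525.45 = 13.51V
V = 8,921.2 m³

8920 m³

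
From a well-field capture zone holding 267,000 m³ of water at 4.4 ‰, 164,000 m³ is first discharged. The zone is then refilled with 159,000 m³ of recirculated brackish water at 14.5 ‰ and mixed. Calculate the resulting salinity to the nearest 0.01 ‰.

10.53 ‰

Remaining after removal: 103,000 m³ at 4.4 ‰ (salt = 453,200)
After addition: salt = 453,200 + 159,000×14.5 = 2,758,700; volume = 262,000 m³
S = 2,758,700 / 262,000 = 10.5294 ‰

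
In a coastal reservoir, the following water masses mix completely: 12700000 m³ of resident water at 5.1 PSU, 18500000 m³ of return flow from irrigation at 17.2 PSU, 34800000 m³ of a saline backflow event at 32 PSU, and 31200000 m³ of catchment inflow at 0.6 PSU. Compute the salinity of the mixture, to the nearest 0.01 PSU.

15.59 PSU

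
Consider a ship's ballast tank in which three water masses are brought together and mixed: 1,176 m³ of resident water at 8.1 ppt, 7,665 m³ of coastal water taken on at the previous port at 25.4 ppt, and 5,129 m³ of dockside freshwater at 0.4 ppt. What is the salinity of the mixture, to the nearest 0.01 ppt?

14.77 ppt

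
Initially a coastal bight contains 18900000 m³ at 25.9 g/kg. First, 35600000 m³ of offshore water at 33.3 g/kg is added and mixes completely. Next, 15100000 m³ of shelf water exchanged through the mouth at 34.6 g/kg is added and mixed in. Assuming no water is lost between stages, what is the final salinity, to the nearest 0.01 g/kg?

Total salt / total volume:
Initial salt = 18,900,000×25.9 = 489,510,000
After stage 1: salt = 489,510,000 + 35,600,000×33.3 = 1,674,990,000; volume = 54,500,000 m³; S = 30.734 g/kg
After stage 2: salt = 1,674,990,000 + 15,100,000×34.6 = 2,197,450,000; volume = 69,600,000 m³
S = 2,197,450,000 / 69,600,000 = 31.5726 g/kg

31.57 g/kg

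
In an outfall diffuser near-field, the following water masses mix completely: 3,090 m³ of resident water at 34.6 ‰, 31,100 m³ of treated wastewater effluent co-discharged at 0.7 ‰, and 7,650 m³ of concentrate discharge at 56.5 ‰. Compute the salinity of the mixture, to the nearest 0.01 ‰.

13.41 ‰

Mass of salt is conserved:
salt = 3,090×34.6 + 31,100×0.7 + 7,650×56.5 = 106,914 + 21,770 + 432,225 = 560,909
volume = 3,090 + 31,100 + 7,650 = 41,840 m³
S = 560,909 / 41,840 = 13.406 ‰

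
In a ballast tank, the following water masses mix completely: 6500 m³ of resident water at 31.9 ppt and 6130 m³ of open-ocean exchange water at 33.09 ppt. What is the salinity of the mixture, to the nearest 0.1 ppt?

Conserving salt mass:
salt = 6,500×31.9 + 6,130×33.09 = 207,350 + 202,841.7 = 410,191.7
volume = 6,500 + 6,130 = 12,630 m³
S = 410,191.7 / 12,630 = 32.478 ppt

32.5 ppt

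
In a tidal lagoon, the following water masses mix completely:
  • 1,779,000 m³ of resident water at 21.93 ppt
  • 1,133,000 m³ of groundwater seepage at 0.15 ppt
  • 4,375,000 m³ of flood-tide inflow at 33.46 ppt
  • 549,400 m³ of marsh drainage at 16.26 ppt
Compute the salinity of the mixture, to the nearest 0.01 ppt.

24.82 ppt

Salt balance:
salt = 1,779,000×21.93 + 1,133,000×0.15 + 4,375,000×33.46 + 549,400×16.26 = 39,013,470 + 169,950 + 146,387,500 + 8,933,244 = 194,504,164
volume = 1,779,000 + 1,133,000 + 4,375,000 + 549,400 = 7,836,400 m³
S = 194,504,164 / 7,836,400 = 24.8206 ppt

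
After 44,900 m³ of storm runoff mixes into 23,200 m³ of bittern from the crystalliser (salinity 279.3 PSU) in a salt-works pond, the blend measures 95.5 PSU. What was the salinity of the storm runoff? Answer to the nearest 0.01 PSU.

0.53 PSU

Salt balance: 23,200×279.3 + 44,900×S = 68,100×95.5
6,479,760 + 44,900·S = 6,503,550
S = (6,503,550 − 6,479,760) / 44,900 = 0.5298 PSU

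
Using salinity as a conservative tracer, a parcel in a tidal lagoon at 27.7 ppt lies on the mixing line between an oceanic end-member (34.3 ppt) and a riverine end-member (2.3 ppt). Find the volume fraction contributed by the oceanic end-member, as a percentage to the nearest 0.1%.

Let g be the oceanic fraction. Salt balance per unit volume:
g×34.3 + (1−g)×2.3 = 27.7
g = (27.7 − 2.3) / (34.3 − 2.3) = 25.4/32 = 0.7938

79.4%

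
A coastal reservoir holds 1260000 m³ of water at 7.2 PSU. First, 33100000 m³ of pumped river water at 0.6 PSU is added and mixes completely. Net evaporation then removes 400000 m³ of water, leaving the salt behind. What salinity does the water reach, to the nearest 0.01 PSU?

After mixing: salt = 1,260,000×7.2 + 33,100,000×0.6 = 28,932,000; volume = 34,360,000 m³
After evaporation: salt unchanged = 28,932,000; volume = 34,360,000 − 400,000 = 33,960,000 m³
S = 28,932,000 / 33,960,000 = 0.8519 PSU

0.85 PSU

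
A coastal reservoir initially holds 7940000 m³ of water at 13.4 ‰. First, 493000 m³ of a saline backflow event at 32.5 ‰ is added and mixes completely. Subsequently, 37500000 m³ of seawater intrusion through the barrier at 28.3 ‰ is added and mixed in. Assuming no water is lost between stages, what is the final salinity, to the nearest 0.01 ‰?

Conserving salt mass:
Initial salt = 7,940,000×13.4 = 106,396,000
After stage 1: salt = 106,396,000 + 493,000×32.5 = 122,418,500; volume = 8,433,000 m³; S = 14.517 ‰
After stage 2: salt = 122,418,500 + 37,500,000×28.3 = 1,183,668,500; volume = 45,933,000 m³
S = 1,183,668,500 / 45,933,000 = 25.7695 ‰

25.77 ‰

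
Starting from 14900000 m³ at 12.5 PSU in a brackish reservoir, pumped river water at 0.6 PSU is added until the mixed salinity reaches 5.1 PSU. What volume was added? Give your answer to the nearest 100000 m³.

24500000 m³

Salt balance: 14,900,000×12.5 + V×0.6 = (14,900,000+V)×5.1
186,250,000 + 0.6V = 75,990,000 + 5.1V
110,260,000 = 4.5V
V = 24,502,222.22 m³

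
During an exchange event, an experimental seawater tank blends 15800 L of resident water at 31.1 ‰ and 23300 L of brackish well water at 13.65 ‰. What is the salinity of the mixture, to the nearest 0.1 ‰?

Mass of salt is conserved:
salt = 15,800×31.1 + 23,300×13.65 = 491,380 + 318,045 = 809,425
volume = 15,800 + 23,300 = 39,100 L
S = 809,425 / 39,100 = 20.701 ‰

20.7 ‰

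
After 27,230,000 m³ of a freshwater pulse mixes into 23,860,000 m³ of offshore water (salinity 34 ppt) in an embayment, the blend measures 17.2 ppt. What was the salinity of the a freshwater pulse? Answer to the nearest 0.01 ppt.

Salt balance: 23,860,000×34 + 27,230,000×S = 51,090,000×17.2
811,240,000 + 27,230,000·S = 878,748,000
S = (878,748,000 − 811,240,000) / 27,230,000 = 2.4792 ppt

2.48 ppt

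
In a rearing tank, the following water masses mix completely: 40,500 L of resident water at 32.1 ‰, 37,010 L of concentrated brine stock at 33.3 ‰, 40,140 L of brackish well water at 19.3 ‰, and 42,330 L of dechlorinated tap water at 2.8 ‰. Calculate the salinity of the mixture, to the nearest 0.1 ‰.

By conservation of dissolved salt,
salt = 40,500×32.1 + 37,010×33.3 + 40,140×19.3 + 42,330×2.8 = 1,300,050 + 1,232,433 + 774,702 + 118,524 = 3,425,709
volume = 40,500 + 37,010 + 40,140 + 42,330 = 159,980 L
S = 3,425,709 / 159,980 = 21.413 ‰

21.4 ‰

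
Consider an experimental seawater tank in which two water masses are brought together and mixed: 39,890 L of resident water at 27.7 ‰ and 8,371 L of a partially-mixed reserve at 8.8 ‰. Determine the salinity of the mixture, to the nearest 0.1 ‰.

24.4 ‰

Salt balance:
salt = 39,890×27.7 + 8,371×8.8 = 1,104,953 + 73,664.8 = 1,178,617.8
volume = 39,890 + 8,371 = 48,261 L
S = 1,178,617.8 / 48,261 = 24.422 ‰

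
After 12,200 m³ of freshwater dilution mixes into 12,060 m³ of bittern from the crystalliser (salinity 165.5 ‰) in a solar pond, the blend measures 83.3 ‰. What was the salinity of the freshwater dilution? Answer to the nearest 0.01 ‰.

Salt balance: 12,060×165.5 + 12,200×S = 24,260×83.3
1,995,930 + 12,200·S = 2,020,858
S = (2,020,858 − 1,995,930) / 12,200 = 2.0433 ‰

2.04 ‰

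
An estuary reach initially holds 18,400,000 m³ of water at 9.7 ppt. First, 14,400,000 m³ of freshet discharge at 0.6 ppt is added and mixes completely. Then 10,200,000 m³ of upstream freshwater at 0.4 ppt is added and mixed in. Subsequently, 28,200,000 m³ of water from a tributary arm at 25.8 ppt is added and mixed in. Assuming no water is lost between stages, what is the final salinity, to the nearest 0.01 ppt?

12.90 ppt

Salt balance:
Initial salt = 18,400,000×9.7 = 178,480,000
After stage 1: salt = 178,480,000 + 14,400,000×0.6 = 187,120,000; volume = 32,800,000 m³; S = 5.705 ppt
After stage 2: salt = 187,120,000 + 10,200,000×0.4 = 191,200,000; volume = 43,000,000 m³; S = 4.447 ppt
After stage 3: salt = 191,200,000 + 28,200,000×25.8 = 918,760,000; volume = 71,200,000 m³
S = 918,760,000 / 71,200,000 = 12.9039 ppt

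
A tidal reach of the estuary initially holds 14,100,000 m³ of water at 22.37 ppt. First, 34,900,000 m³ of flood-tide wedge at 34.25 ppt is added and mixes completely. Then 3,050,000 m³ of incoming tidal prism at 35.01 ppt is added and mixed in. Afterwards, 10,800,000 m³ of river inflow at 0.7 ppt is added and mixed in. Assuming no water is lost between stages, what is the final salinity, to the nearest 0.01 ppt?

25.86 ppt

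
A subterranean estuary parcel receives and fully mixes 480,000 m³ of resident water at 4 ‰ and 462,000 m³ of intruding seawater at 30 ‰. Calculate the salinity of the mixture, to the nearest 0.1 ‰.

Mass of salt is conserved:
salt = 480,000×4 + 462,000×30 = 1,920,000 + 13,860,000 = 15,780,000
volume = 480,000 + 462,000 = 942,000 m³
S = 15,780,000 / 942,000 = 16.752 ‰

16.8 ‰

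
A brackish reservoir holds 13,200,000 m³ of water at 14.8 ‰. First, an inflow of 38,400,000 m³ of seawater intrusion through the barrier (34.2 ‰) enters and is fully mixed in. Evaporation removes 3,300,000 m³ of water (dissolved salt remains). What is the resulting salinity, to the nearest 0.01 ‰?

After mixing: salt = 13,200,000×14.8 + 38,400,000×34.2 = 1,508,640,000; volume = 51,600,000 m³
After evaporation: salt unchanged = 1,508,640,000; volume = 51,600,000 − 3,300,000 = 48,300,000 m³
S = 1,508,640,000 / 48,300,000 = 31.2348 ‰

31.23 ‰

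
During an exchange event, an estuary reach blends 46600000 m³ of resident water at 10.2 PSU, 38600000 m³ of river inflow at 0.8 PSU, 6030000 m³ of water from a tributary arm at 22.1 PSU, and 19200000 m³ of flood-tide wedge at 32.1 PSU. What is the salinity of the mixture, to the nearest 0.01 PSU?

11.37 PSU

Total salt / total volume:
salt = 46,600,000×10.2 + 38,600,000×0.8 + 6,030,000×22.1 + 19,200,000×32.1 = 475,320,000 + 30,880,000 + 133,263,000 + 616,320,000 = 1,255,783,000
volume = 46,600,000 + 38,600,000 + 6,030,000 + 19,200,000 = 110,430,000 m³
S = 1,255,783,000 / 110,430,000 = 11.3718 PSU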